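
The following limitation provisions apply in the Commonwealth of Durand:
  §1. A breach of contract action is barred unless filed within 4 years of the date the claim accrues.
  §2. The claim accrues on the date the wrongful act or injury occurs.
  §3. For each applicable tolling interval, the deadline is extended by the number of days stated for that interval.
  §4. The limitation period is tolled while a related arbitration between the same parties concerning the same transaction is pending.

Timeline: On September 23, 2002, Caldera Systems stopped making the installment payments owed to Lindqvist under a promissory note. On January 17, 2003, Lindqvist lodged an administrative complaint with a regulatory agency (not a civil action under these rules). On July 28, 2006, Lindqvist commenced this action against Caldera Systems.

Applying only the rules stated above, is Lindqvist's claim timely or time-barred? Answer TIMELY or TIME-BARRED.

TIMELY

The claim accrued on September 23, 2002, the date of the act.
The untolled deadline — 4 years after September 23, 2002 — is September 23, 2006.
None of the other events listed affects the running of the period under the stated rules.
Filing on July 28, 2006 beat the September 23, 2006 deadline — the action is timely.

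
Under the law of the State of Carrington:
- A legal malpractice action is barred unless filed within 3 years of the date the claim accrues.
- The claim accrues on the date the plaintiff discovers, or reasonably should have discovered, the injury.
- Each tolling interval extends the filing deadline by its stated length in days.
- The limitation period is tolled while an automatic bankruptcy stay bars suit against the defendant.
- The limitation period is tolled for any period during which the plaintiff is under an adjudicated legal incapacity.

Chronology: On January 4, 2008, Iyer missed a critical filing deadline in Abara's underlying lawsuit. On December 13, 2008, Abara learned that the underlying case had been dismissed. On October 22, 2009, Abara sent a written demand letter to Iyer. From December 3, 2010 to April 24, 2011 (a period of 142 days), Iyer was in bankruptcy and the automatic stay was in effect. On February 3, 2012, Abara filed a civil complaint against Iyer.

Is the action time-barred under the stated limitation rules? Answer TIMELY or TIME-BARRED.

Under the discovery rule, the claim accrued on December 13, 2008, when Abara discovered the injury — not on the January 4, 2008 date of the underlying act.
3 years from December 13, 2008 is December 13, 2011.
The period was tolled for 142 days by the automatic bankruptcy stay (December 3, 2010 to April 24, 2011), pushing the deadline to May 3, 2012.
None of the other events listed affects the running of the period under the stated rules.
The February 3, 2012 filing precedes the May 3, 2012 deadline; the claim is timely.

TIMELY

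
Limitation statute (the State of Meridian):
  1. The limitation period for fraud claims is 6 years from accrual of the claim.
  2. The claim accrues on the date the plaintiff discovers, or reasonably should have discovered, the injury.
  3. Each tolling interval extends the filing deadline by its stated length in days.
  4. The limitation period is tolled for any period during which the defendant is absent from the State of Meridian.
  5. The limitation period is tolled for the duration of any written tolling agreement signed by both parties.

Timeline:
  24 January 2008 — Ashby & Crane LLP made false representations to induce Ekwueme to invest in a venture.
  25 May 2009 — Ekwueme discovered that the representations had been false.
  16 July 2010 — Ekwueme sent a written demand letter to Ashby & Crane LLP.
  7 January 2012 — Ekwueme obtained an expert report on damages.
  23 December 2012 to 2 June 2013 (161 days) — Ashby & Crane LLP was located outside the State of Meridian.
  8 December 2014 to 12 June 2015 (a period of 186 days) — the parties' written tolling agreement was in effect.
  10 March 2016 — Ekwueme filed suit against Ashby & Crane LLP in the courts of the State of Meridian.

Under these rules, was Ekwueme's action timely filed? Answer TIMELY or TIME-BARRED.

Under the discovery rule, the claim accrued on 25 May 2009, when Ekwueme discovered the injury — not on the 24 January 2008 date of the underlying act.
Adding the 6 years base period to 25 May 2009 gives a deadline of 25 May 2015, before any tolling.
The period was tolled for 161 days by the defendant's absence from the jurisdiction (23 December 2012 to 2 June 2013), pushing the deadline to 2 November 2015.
Because the written tolling agreement ran from 8 December 2014 to 12 June 2015, the deadline is extended by 186 days to 6 May 2016.
Nothing else in the chronology tolls or restarts the period.
The 10 March 2016 filing precedes the 6 May 2016 deadline; the claim is timely.

TIMELY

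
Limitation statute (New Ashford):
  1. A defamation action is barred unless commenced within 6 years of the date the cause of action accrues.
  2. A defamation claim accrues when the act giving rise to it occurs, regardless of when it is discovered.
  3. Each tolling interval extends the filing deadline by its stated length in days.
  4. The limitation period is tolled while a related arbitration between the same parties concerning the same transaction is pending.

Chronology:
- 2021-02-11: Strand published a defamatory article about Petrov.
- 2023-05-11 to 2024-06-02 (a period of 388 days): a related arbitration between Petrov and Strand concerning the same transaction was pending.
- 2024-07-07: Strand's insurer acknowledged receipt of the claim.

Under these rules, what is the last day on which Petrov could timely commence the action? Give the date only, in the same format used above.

2028-03-05

The cause of action accrued on 2021-02-11, the date of the act.
6 years from 2021-02-11 is 2027-02-11.
The period was tolled for 388 days by the pending related arbitration (2023-05-11 to 2024-06-02), pushing the deadline to 2028-03-05.
Nothing else in the chronology tolls or restarts the period.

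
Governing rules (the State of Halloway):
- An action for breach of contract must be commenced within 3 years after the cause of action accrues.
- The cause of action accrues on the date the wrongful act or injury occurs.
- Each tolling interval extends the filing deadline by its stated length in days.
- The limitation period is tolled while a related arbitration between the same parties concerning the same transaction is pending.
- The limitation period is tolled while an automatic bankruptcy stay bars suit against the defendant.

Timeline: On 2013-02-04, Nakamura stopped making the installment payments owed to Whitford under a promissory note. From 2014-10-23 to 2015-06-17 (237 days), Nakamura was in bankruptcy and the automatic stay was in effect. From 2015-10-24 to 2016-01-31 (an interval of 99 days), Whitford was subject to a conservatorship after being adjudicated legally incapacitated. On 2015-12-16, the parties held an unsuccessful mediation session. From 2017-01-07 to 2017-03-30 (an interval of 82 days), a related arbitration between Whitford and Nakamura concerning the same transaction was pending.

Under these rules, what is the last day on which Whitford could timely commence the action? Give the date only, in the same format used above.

The claim accrued on 2013-02-04, when the wrongful act occurred.
Adding the 3 years base period to 2013-02-04 gives a deadline of 2016-02-04, before any tolling.
Because the automatic bankruptcy stay ran from 2014-10-23 to 2015-06-17, the deadline is extended by 237 days to 2016-09-28.
The pending related arbitration from 2017-01-07 to 2017-03-30 began after the period had already run on 2016-09-28, so it has no tolling effect.
The plaintiff's legal incapacity from 2015-10-24 to 2016-01-31 does not toll the period, because no stated rule makes the plaintiff's incapacity a tolling event.
Nothing else in the chronology tolls or restarts the period.

2016-09-28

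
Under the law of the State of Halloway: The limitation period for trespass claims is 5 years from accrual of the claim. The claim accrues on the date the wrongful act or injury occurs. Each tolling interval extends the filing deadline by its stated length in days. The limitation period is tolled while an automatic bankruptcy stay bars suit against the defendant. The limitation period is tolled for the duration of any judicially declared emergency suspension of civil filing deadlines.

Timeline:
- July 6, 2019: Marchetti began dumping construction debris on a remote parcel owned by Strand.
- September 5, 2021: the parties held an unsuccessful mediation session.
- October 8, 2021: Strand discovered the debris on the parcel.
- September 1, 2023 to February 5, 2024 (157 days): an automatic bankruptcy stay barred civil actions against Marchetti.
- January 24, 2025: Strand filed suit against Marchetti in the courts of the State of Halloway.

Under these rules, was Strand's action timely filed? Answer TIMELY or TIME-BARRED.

TIME-BARRED

Because the rule ties accrual to occurrence, the claim accrued on July 6, 2019, not on the October 8, 2021 discovery date.
Adding the 5 years base period to July 6, 2019 gives a deadline of July 6, 2024, before any tolling.
The period was tolled for 157 days by the automatic bankruptcy stay (September 1, 2023 to February 5, 2024), pushing the deadline to December 10, 2024.
None of the other events listed affects the running of the period under the stated rules.
Filing on January 24, 2025 missed the December 10, 2024 deadline — the action is time-barred.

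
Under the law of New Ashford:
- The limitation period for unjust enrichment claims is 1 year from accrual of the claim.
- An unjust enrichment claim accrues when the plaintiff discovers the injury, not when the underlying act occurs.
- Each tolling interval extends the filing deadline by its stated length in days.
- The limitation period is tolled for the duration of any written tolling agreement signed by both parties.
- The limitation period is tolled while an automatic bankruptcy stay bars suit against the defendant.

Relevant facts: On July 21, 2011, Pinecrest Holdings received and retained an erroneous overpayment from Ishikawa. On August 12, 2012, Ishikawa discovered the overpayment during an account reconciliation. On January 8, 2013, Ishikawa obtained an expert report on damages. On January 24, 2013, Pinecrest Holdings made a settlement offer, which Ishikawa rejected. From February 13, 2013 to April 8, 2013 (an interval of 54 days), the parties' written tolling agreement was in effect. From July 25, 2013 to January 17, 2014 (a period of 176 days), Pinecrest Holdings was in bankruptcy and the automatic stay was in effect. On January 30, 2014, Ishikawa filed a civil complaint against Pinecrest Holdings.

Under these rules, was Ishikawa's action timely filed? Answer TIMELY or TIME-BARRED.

TIMELY

The claim did not accrue until Ishikawa discovered the injury on August 12, 2012; the July 21, 2011 act date does not start the clock under the stated rule.
The untolled deadline — 1 year after August 12, 2012 — is August 12, 2013.
The period was tolled for 54 days by the written tolling agreement (February 13, 2013 to April 8, 2013), pushing the deadline to October 5, 2013.
The period was tolled for 176 days by the automatic bankruptcy stay (July 25, 2013 to January 17, 2014), pushing the deadline to March 30, 2014.
The other events in the timeline have no effect on the limitation period under the stated rules.
Filing on January 30, 2014 beat the March 30, 2014 deadline — the action is timely.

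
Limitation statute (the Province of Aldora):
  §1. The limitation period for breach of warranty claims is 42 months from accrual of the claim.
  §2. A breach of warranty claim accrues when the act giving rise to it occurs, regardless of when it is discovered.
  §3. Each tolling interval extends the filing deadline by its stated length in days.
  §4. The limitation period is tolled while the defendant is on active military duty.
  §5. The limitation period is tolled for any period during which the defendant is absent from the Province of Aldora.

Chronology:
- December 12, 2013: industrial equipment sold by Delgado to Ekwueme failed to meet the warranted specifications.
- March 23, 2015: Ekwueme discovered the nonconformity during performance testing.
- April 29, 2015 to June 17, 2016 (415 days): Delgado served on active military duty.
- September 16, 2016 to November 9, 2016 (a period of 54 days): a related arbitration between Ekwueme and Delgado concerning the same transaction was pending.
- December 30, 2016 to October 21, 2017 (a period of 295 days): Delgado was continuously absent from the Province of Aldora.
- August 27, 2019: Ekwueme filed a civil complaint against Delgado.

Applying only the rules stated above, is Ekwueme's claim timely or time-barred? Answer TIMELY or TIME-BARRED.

The claim accrued on December 12, 2013, when the wrongful act occurred; under the stated occurrence rule the March 23, 2015 discovery does not delay accrual.
42 months from December 12, 2013 is June 12, 2017.
The period was tolled for 415 days by the defendant's active military service (April 29, 2015 to June 17, 2016), pushing the deadline to August 1, 2018.
The defendant's absence from the jurisdiction from December 30, 2016 to October 21, 2017 tolled the period for 295 days, extending the deadline to May 23, 2019.
Although a pending arbitration ran from September 16, 2016 to November 9, 2016, the stated rules do not make that a tolling event, so it is disregarded.
The August 27, 2019 filing falls after the May 23, 2019 deadline; the claim is time-barred.

TIME-BARRED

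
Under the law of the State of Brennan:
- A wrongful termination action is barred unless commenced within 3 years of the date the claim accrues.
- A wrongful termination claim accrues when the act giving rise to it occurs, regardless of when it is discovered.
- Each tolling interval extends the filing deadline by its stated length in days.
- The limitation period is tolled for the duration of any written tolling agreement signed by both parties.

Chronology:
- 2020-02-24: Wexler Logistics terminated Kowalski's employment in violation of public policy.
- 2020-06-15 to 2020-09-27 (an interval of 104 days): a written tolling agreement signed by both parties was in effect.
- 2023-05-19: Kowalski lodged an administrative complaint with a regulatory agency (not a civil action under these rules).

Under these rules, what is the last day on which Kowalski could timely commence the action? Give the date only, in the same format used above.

The claim accrued on 2020-02-24, the date of the act.
3 years from 2020-02-24 is 2023-02-24.
Because the written tolling agreement ran from 2020-06-15 to 2020-09-27, the deadline is extended by 104 days to 2023-06-08.
None of the other events listed affects the running of the period under the stated rules.

2023-06-08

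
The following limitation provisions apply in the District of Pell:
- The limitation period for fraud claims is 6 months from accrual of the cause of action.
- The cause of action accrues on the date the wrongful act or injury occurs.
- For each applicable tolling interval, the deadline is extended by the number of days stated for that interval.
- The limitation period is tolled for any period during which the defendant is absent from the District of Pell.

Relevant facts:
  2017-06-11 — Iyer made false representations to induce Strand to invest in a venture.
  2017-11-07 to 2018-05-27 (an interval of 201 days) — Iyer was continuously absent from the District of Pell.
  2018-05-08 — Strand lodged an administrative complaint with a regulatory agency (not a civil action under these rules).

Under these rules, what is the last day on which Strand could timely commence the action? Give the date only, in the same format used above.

2018-06-30

The limitation period began to run on 2017-06-11.
6 months from 2017-06-11 is 2017-12-11.
Because the defendant's absence from the jurisdiction ran from 2017-11-07 to 2018-05-27, the deadline is extended by 201 days to 2018-06-30.
None of the other events listed affects the running of the period under the stated rules.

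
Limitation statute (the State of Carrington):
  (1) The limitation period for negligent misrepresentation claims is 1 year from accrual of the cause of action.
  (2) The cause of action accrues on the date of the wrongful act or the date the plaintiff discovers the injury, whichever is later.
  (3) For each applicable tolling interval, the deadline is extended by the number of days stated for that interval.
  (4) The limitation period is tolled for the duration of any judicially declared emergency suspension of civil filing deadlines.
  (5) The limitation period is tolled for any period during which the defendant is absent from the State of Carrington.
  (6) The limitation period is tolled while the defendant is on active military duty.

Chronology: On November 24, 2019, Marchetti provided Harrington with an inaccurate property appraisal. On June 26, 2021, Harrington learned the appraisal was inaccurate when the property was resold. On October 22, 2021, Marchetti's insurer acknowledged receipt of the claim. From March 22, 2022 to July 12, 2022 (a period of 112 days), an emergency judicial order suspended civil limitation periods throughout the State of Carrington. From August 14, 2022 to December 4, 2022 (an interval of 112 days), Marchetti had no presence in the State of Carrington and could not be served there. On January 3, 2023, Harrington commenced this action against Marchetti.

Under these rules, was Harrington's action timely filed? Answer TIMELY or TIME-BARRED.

TIMELY

Because discovery on June 26, 2021 post-dates the November 24, 2019 act, accrual under the later-of rule falls on June 26, 2021.
Adding the 1 year base period to June 26, 2021 gives a deadline of June 26, 2022, before any tolling.
Because the emergency suspension of filing deadlines ran from March 22, 2022 to July 12, 2022, the deadline is extended by 112 days to October 16, 2022.
The defendant's absence from the jurisdiction from August 14, 2022 to December 4, 2022 tolled the period for 112 days, extending the deadline to February 5, 2023.
None of the other events listed affects the running of the period under the stated rules.
Harrington filed on January 3, 2023, before the February 5, 2023 deadline, so the action is timely.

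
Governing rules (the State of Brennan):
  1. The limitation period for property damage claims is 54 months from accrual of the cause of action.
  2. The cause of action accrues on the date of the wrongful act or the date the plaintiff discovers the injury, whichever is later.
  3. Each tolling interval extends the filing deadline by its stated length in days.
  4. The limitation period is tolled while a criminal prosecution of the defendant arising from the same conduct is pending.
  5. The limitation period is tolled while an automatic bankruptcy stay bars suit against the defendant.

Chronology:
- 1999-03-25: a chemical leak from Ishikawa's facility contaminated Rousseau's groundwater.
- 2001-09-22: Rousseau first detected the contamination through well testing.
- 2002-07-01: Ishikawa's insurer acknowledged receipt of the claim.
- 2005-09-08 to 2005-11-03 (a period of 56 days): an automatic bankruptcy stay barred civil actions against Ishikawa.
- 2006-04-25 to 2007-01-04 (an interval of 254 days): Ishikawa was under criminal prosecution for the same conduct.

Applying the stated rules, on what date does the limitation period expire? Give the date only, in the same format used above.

2007-01-26

Taking the later of the act (1999-03-25) and discovery (2001-09-22), the claim accrued on 2001-09-22.
54 months from 2001-09-22 is 2006-03-22.
The period was tolled for 56 days by the automatic bankruptcy stay (2005-09-08 to 2005-11-03), pushing the deadline to 2006-05-17.
Because the pending criminal prosecution ran from 2006-04-25 to 2007-01-04, the deadline is extended by 254 days to 2007-01-26.
None of the other events listed affects the running of the period under the stated rules.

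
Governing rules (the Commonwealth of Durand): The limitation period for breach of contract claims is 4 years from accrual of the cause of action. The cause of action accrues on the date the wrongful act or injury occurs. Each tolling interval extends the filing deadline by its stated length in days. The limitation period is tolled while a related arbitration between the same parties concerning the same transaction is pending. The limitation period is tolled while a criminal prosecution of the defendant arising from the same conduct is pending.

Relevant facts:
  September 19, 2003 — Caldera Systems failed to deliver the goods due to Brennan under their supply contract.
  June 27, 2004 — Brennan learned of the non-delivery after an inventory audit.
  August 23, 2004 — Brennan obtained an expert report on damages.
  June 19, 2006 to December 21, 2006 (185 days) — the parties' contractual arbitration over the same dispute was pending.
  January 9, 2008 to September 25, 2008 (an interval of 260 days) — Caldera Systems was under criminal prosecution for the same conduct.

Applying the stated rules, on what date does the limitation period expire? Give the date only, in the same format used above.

December 7, 2008

Accrual is governed by the date of the act, so the period began to run on September 19, 2003; the later discovery on June 27, 2004 is irrelevant under the stated rule.
Adding the 4 years base period to September 19, 2003 gives a deadline of September 19, 2007, before any tolling.
The period was tolled for 185 days by the pending related arbitration (June 19, 2006 to December 21, 2006), pushing the deadline to March 22, 2008.
Because the pending criminal prosecution ran from January 9, 2008 to September 25, 2008, the deadline is extended by 260 days to December 7, 2008.
None of the other events listed affects the running of the period under the stated rules.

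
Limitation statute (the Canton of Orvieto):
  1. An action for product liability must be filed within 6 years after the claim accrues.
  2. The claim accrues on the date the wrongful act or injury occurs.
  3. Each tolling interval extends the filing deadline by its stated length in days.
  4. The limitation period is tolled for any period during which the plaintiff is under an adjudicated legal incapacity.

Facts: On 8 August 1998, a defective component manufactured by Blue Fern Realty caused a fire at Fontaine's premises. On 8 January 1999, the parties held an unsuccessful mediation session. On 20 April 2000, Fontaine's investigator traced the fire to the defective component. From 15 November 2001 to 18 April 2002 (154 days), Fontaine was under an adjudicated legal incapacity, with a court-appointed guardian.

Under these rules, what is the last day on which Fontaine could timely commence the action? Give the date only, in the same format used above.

The claim accrued on 8 August 1998, when the wrongful act occurred; under the stated occurrence rule the 20 April 2000 discovery does not delay accrual.
Adding the 6 years base period to 8 August 1998 gives a deadline of 8 August 2004, before any tolling.
The plaintiff's legal incapacity from 15 November 2001 to 18 April 2002 tolled the period for 154 days, extending the deadline to 9 January 2005.
None of the other events listed affects the running of the period under the stated rules.

9 January 2005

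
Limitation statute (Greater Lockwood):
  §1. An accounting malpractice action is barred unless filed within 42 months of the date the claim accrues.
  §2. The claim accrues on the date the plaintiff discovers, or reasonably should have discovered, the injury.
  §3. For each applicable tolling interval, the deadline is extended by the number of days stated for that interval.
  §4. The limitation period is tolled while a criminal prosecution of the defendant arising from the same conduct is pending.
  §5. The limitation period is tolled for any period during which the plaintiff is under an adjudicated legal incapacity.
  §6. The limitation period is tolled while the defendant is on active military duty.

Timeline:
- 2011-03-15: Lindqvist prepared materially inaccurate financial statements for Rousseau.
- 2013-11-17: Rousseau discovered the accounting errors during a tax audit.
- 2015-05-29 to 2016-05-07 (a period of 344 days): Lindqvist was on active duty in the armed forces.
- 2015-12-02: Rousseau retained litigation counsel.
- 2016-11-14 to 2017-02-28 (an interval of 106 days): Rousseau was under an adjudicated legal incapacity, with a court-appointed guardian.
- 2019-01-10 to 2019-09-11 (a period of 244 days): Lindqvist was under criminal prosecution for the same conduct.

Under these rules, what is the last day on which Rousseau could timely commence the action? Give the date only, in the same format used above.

Under the discovery rule, the claim accrued on 2013-11-17, when Rousseau discovered the injury — not on the 2011-03-15 date of the underlying act.
The untolled deadline — 42 months after 2013-11-17 — is 2017-05-17.
The defendant's active military service from 2015-05-29 to 2016-05-07 tolled the period for 344 days, extending the deadline to 2018-04-26.
The period was tolled for 106 days by the plaintiff's legal incapacity (2016-11-14 to 2017-02-28), pushing the deadline to 2018-08-10.
By the time the pending criminal prosecution began on 2019-01-10, the limitation period had already expired on 2018-08-10; that interval cannot revive it.
None of the other events listed affects the running of the period under the stated rules.

2018-08-10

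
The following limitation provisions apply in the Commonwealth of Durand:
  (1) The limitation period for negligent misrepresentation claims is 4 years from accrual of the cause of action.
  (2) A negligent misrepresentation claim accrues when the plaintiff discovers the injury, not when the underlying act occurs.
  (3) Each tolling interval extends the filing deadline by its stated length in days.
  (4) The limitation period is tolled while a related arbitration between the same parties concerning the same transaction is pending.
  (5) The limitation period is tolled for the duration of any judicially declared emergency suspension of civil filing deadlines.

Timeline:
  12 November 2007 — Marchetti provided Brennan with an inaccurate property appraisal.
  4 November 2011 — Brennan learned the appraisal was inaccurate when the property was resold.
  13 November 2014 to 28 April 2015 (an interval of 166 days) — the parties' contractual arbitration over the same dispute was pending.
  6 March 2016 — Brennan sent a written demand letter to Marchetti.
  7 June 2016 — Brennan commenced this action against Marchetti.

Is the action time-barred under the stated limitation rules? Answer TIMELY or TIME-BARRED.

The claim did not accrue until Brennan discovered the injury on 4 November 2011; the 12 November 2007 act date does not start the clock under the stated rule.
4 years from 4 November 2011 is 4 November 2015.
Because the pending related arbitration ran from 13 November 2014 to 28 April 2015, the deadline is extended by 166 days to 18 April 2016.
None of the other events listed affects the running of the period under the stated rules.
Filing on 7 June 2016 missed the 18 April 2016 deadline — the action is time-barred.

TIME-BARRED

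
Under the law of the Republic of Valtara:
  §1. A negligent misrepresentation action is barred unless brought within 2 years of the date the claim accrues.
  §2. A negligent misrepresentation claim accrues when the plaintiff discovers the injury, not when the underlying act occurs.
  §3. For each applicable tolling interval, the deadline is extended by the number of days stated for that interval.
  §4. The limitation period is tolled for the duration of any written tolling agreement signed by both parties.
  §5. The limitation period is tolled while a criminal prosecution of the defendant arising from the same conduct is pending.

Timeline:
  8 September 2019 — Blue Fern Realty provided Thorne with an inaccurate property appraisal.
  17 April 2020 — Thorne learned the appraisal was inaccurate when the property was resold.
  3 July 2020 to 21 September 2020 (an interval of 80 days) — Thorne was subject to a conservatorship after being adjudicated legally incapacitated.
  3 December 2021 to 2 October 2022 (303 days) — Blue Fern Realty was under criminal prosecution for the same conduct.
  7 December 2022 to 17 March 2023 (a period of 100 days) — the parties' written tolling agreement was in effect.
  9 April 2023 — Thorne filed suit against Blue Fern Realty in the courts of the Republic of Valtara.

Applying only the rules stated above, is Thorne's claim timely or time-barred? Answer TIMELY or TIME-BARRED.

Accrual is tied to discovery, so the period began on 17 April 2020 rather than on 8 September 2019 when the act occurred.
2 years from 17 April 2020 is 17 April 2022.
Because the pending criminal prosecution ran from 3 December 2021 to 2 October 2022, the deadline is extended by 303 days to 14 February 2023.
Because the written tolling agreement ran from 7 December 2022 to 17 March 2023, the deadline is extended by 100 days to 25 May 2023.
No stated provision tolls the period for the plaintiff's incapacity, so the interval from 3 July 2020 to 21 September 2020 has no effect on the deadline.
The 9 April 2023 filing precedes the 25 May 2023 deadline; the claim is timely.

TIMELY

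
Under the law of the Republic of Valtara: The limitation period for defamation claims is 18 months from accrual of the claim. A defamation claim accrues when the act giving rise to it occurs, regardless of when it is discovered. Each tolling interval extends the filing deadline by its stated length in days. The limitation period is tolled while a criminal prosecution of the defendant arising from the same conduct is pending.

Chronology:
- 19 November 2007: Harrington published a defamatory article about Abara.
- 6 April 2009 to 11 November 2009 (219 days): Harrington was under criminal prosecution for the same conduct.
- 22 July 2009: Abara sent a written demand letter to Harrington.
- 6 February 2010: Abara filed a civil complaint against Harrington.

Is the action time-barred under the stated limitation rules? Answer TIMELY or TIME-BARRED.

The limitation period began to run on 19 November 2007.
Adding the 18 months base period to 19 November 2007 gives a deadline of 19 May 2009, before any tolling.
Because the pending criminal prosecution ran from 6 April 2009 to 11 November 2009, the deadline is extended by 219 days to 24 December 2009.
Nothing else in the chronology tolls or restarts the period.
The 6 February 2010 filing falls after the 24 December 2009 deadline; the claim is time-barred.

TIME-BARRED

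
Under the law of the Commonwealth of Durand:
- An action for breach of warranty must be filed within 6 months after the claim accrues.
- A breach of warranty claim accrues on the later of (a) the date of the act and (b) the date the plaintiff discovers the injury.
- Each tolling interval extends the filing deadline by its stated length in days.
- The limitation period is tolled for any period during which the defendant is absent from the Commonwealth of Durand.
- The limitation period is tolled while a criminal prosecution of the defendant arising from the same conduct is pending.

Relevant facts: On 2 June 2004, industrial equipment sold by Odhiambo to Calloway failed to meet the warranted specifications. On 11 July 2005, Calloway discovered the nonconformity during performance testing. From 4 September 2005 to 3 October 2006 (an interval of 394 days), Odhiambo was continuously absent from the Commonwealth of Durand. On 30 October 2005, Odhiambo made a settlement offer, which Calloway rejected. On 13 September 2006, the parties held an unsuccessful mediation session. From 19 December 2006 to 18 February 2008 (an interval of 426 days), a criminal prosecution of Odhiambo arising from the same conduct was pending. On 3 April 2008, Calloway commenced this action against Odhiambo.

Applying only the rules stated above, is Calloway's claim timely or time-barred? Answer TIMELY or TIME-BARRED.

TIMELY

The claim accrued on 11 July 2005 — the later of the 2 June 2004 act and the 11 July 2005 discovery.
The untolled deadline — 6 months after 11 July 2005 — is 11 January 2006.
The defendant's absence from the jurisdiction from 4 September 2005 to 3 October 2006 tolled the period for 394 days, extending the deadline to 9 February 2007.
Because the pending criminal prosecution ran from 19 December 2006 to 18 February 2008, the deadline is extended by 426 days to 10 April 2008.
Nothing else in the chronology tolls or restarts the period.
Calloway filed on 3 April 2008, before the 10 April 2008 deadline, so the action is timely.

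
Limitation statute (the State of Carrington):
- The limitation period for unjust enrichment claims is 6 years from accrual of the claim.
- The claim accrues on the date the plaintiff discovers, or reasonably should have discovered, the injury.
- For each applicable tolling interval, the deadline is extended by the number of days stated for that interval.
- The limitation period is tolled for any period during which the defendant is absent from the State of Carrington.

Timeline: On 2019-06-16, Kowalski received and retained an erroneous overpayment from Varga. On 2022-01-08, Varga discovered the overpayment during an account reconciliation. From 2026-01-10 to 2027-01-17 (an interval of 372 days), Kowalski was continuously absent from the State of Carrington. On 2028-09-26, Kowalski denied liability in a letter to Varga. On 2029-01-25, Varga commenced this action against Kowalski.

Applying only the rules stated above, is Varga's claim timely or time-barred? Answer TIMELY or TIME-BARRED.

Under the discovery rule, the claim accrued on 2022-01-08, when Varga discovered the injury — not on the 2019-06-16 date of the underlying act.
The untolled deadline — 6 years after 2022-01-08 — is 2028-01-08.
The defendant's absence from the jurisdiction from 2026-01-10 to 2027-01-17 tolled the period for 372 days, extending the deadline to 2029-01-14.
Nothing else in the chronology tolls or restarts the period.
Varga filed on 2029-01-25, after the 2029-01-14 deadline, so the action is time-barred.

TIME-BARRED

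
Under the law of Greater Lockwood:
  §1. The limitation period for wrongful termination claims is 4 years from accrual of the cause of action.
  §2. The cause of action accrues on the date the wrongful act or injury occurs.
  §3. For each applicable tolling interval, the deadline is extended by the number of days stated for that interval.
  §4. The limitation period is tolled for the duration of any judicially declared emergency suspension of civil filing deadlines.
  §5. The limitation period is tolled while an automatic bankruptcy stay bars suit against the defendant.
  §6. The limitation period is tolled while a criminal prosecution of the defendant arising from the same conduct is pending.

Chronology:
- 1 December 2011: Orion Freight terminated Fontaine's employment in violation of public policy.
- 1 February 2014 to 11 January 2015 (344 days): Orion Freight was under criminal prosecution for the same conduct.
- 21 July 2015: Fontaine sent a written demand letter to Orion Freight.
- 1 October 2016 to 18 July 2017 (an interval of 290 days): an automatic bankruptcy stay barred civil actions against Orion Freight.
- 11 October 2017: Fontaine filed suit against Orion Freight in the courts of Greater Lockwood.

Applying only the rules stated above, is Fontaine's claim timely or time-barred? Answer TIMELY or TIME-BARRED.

TIME-BARRED

The limitation period began to run on 1 December 2011.
The untolled deadline — 4 years after 1 December 2011 — is 1 December 2015.
The period was tolled for 344 days by the pending criminal prosecution (1 February 2014 to 11 January 2015), pushing the deadline to 9 November 2016.
The automatic bankruptcy stay from 1 October 2016 to 18 July 2017 tolled the period for 290 days, extending the deadline to 26 August 2017.
The other events in the timeline have no effect on the limitation period under the stated rules.
Filing on 11 October 2017 missed the 26 August 2017 deadline — the action is time-barred.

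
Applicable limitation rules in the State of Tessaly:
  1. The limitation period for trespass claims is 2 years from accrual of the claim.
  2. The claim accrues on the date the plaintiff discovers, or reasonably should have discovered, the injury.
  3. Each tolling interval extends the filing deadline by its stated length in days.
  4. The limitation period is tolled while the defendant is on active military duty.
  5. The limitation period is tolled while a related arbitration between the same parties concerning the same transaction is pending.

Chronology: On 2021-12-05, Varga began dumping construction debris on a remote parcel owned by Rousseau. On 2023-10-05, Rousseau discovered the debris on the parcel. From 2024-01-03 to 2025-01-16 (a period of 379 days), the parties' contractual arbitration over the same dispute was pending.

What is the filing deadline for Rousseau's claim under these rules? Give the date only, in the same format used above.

Accrual is tied to discovery, so the period began on 2023-10-05 rather than on 2021-12-05 when the act occurred.
2 years from 2023-10-05 is 2025-10-05.
The pending related arbitration from 2024-01-03 to 2025-01-16 tolled the period for 379 days, extending the deadline to 2026-10-19.

2026-10-19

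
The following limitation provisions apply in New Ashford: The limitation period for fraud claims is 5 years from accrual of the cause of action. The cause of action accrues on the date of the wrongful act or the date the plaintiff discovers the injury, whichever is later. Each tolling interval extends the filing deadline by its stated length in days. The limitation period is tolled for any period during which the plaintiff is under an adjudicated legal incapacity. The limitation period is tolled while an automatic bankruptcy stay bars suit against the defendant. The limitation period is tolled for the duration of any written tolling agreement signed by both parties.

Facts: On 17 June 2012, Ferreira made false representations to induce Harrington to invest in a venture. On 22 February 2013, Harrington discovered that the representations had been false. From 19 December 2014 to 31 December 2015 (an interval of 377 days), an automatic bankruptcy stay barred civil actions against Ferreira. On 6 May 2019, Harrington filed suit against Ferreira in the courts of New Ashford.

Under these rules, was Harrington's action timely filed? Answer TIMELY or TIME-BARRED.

TIME-BARRED

Because discovery on 22 February 2013 post-dates the 17 June 2012 act, accrual under the later-of rule falls on 22 February 2013.
The untolled deadline — 5 years after 22 February 2013 — is 22 February 2018.
Because the automatic bankruptcy stay ran from 19 December 2014 to 31 December 2015, the deadline is extended by 377 days to 6 March 2019.
The 6 May 2019 filing falls after the 6 March 2019 deadline; the claim is time-barred.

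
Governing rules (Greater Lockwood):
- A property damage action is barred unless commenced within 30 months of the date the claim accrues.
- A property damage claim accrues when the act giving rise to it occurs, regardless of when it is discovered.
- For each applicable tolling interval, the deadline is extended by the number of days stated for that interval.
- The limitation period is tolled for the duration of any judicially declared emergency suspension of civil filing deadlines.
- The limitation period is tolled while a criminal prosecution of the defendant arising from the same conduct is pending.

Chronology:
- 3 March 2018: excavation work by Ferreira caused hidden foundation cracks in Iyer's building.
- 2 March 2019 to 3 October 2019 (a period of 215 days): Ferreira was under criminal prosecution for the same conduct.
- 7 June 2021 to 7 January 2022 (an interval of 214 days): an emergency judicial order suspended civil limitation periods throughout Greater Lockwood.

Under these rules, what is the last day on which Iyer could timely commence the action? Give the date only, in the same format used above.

6 April 2021

The claim accrued on 3 March 2018, when the wrongful act occurred.
The untolled deadline — 30 months after 3 March 2018 — is 3 September 2020.
The period was tolled for 215 days by the pending criminal prosecution (2 March 2019 to 3 October 2019), pushing the deadline to 6 April 2021.
The emergency suspension of filing deadlines from 7 June 2021 to 7 January 2022 began after the period had already run on 6 April 2021, so it has no tolling effect.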